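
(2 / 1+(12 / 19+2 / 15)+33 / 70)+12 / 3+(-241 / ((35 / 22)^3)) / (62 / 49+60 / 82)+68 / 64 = -17346196039 / 800394000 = -21.67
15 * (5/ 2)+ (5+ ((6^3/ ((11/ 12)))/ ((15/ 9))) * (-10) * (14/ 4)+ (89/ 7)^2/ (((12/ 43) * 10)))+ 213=-299787787/ 64680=-4634.94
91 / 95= 0.96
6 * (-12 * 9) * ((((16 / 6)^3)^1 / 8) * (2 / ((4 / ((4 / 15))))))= -1024 / 5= -204.80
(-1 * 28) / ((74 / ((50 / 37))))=-700 / 1369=-0.51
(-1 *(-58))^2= 3364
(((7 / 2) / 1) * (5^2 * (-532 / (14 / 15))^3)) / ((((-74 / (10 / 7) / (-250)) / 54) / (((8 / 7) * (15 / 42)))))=-3125131875000000 / 1813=-1723735176503.03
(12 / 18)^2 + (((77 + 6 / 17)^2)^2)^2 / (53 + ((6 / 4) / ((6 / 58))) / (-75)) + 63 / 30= 120709038641537535706977484369 / 4972947722114490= 24273136454813.21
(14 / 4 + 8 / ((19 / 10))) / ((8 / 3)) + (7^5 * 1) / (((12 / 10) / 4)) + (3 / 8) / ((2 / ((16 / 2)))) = 56027.72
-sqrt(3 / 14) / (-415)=sqrt(42) / 5810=0.00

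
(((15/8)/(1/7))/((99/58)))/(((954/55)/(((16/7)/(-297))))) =-0.00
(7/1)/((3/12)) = 28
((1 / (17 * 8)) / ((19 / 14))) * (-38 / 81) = -7 / 2754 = -0.00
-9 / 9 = -1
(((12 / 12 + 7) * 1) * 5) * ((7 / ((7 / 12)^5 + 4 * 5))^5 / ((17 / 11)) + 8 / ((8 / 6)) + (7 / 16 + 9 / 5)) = 34794668377450174310947122714794523541 / 105555566386569256065007280044848238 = 329.63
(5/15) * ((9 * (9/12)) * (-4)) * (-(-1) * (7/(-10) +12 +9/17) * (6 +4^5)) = -1864197/17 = -109658.65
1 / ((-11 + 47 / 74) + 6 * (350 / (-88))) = -407 / 13931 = -0.03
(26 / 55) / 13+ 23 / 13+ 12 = 9871 / 715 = 13.81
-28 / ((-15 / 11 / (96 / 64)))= 154 / 5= 30.80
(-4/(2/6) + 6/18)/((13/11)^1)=-385/39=-9.87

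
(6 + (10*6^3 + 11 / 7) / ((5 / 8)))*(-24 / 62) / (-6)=242516 / 1085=223.52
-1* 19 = -19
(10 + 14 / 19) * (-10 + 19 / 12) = -1717 / 19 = -90.37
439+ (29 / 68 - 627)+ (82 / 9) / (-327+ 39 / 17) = -79220399 / 422280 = -187.60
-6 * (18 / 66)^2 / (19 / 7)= -0.16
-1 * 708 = -708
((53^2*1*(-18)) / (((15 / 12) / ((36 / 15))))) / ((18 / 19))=-2561808 / 25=-102472.32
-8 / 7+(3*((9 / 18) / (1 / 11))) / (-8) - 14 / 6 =-1861 / 336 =-5.54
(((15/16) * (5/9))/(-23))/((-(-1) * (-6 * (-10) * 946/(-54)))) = 15/696256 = 0.00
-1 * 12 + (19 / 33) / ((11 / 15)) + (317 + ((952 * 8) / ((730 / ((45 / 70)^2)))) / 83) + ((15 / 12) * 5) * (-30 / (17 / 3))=237955741699 / 872435410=272.75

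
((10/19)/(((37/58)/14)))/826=580/41477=0.01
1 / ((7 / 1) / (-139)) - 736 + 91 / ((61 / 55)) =-287716 / 427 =-673.81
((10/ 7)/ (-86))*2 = -10/ 301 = -0.03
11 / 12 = 0.92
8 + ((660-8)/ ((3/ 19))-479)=3658.33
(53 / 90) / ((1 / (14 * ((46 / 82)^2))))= 196259 / 75645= 2.59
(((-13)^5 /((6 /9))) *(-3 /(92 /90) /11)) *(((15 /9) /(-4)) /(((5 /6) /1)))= -150373665 /2024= -74295.29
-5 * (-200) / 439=2.28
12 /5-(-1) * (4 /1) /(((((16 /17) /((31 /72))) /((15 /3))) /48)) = 13247 /30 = 441.57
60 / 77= 0.78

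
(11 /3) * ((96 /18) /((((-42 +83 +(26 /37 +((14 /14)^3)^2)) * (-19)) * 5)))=-1628 /337725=-0.00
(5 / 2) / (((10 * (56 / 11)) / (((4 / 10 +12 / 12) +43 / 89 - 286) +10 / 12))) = -8320037 / 598080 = -13.91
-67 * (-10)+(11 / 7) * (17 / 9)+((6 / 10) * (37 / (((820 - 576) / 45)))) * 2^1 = 5235371 / 7686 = 681.16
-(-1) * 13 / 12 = 13 / 12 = 1.08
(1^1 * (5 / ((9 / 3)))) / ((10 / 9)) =3 / 2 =1.50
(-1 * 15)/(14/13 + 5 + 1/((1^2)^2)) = -195/92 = -2.12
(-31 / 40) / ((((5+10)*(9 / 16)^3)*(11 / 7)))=-0.18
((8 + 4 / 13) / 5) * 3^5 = 26244 / 65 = 403.75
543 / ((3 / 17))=3077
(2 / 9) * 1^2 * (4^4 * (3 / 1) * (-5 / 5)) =-512 / 3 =-170.67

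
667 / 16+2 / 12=2009 / 48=41.85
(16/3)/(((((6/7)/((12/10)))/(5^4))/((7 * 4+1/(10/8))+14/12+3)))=1384600/9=153844.44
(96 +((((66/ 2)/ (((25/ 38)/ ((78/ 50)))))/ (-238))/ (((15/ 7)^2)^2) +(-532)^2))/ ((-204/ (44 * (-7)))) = 1302904896991313/ 3048046875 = 427455.66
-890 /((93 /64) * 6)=-28480 /279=-102.08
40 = 40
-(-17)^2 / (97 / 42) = -125.13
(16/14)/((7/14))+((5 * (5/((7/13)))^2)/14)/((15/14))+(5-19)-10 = 7.03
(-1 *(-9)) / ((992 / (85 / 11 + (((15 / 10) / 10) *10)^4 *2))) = 14139 / 87296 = 0.16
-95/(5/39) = -741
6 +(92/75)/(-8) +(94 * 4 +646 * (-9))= -814823/150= -5432.15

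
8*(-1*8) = -64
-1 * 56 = -56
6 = 6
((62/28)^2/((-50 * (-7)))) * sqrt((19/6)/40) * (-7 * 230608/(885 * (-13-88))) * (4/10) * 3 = 1978699 * sqrt(285)/391059375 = 0.09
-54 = -54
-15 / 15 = -1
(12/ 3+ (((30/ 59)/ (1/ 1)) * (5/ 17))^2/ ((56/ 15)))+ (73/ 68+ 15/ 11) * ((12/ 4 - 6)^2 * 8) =27806306761/ 154925386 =179.48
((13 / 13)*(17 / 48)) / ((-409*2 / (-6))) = 17 / 6544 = 0.00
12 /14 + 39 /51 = 193 /119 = 1.62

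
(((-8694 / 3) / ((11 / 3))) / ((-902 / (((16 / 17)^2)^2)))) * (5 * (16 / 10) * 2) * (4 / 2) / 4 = 2279079936 / 414347681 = 5.50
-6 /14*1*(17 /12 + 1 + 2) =-53 /28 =-1.89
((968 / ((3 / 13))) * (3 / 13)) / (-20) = -48.40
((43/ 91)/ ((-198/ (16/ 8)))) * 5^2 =-1075/ 9009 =-0.12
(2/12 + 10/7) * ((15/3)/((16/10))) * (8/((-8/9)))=-5025/112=-44.87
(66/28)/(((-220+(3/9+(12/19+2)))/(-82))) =77121/86597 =0.89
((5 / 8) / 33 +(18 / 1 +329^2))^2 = 816838178105161 / 69696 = 11720015181.72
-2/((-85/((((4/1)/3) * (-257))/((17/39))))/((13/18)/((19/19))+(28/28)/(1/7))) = -1857596/13005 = -142.84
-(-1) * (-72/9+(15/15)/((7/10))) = -46/7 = -6.57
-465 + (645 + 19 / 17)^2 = 120513871 / 289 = 417003.01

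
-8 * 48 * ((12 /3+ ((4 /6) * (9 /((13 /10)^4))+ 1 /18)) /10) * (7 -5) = -472.81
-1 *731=-731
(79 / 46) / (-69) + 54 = 171317 / 3174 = 53.98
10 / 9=1.11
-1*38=-38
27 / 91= 0.30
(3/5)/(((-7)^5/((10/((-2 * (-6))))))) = -1/33614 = -0.00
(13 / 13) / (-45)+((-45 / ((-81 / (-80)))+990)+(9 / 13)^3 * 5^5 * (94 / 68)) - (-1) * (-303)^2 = 105534750089 / 1120470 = 94187.93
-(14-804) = 790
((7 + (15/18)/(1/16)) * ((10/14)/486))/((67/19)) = 5795/683802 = 0.01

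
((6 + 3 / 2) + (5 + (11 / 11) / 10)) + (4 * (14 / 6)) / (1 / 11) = 1729 / 15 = 115.27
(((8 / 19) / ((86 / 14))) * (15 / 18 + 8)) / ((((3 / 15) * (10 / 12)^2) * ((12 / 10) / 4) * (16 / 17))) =12614 / 817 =15.44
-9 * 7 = -63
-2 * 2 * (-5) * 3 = 60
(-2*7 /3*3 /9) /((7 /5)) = -10 /9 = -1.11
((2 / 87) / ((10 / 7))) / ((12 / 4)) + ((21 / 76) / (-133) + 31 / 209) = 3142703 / 20728620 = 0.15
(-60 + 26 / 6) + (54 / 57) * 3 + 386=18991 / 57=333.18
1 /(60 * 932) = 1 /55920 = 0.00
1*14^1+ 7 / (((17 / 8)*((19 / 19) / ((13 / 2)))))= 602 / 17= 35.41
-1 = -1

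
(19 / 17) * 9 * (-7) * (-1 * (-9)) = -10773 / 17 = -633.71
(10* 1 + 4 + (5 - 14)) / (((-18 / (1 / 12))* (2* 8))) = -5 / 3456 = -0.00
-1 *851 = -851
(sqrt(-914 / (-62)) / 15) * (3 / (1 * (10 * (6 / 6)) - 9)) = sqrt(14167) / 155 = 0.77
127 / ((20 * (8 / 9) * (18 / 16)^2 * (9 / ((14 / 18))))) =1778 / 3645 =0.49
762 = 762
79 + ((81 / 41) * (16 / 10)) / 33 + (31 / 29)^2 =152168656 / 1896455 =80.24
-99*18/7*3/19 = -40.20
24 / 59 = 0.41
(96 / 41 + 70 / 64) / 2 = 1.72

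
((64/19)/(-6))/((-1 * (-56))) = -4/399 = -0.01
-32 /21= -1.52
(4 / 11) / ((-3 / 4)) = -16 / 33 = -0.48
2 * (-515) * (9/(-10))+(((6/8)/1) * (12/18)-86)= 1683/2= 841.50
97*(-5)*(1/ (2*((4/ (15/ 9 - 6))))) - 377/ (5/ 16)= -113243/ 120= -943.69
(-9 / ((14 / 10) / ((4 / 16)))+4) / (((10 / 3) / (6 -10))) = -201 / 70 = -2.87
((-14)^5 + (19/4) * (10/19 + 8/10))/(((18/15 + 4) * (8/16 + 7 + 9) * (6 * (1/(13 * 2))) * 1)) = -5378177/198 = -27162.51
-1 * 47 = -47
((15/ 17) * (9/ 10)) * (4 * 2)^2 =864/ 17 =50.82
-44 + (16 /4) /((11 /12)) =-436 /11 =-39.64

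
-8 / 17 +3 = 43 / 17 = 2.53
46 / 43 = 1.07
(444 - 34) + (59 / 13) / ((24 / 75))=44115 / 104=424.18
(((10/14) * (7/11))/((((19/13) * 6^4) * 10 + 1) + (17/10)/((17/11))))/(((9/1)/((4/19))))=2600/4632287913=0.00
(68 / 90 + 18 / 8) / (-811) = -541 / 145980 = -0.00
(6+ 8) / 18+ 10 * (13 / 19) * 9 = 62.36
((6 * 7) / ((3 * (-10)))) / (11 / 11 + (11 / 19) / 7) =-931 / 720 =-1.29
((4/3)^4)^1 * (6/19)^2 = 1024/3249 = 0.32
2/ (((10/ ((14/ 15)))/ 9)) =42/ 25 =1.68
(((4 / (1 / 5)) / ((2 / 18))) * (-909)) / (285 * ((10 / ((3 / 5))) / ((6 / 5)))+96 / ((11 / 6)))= -5399460 / 132353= -40.80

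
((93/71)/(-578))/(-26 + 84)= -93/2380204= -0.00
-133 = -133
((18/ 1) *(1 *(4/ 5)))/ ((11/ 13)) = 17.02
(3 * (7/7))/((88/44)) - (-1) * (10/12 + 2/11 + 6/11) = 101/33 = 3.06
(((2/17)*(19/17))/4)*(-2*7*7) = -931/289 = -3.22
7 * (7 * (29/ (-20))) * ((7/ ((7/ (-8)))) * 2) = 5684/ 5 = 1136.80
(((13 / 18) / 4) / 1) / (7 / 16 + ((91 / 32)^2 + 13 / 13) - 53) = -1664 / 400671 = -0.00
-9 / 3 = -3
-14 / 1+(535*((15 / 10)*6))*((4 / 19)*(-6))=-115826 / 19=-6096.11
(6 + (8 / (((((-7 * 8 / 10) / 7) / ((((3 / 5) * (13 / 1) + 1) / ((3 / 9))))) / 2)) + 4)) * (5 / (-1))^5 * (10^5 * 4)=647500000000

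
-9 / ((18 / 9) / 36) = -162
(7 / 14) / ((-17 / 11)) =-11 / 34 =-0.32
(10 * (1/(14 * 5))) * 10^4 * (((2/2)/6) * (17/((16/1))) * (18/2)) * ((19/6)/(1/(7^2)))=1413125/4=353281.25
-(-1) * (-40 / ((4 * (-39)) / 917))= 9170 / 39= 235.13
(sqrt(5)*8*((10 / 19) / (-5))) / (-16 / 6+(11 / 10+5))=-480*sqrt(5) / 1957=-0.55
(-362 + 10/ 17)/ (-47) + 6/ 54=56095/ 7191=7.80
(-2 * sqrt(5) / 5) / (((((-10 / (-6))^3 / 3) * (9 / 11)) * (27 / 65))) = -286 * sqrt(5) / 375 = -1.71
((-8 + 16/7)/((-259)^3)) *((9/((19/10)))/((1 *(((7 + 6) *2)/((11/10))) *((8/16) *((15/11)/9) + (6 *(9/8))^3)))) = 4181760/19516704376633009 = 0.00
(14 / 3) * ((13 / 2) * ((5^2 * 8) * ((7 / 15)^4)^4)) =0.03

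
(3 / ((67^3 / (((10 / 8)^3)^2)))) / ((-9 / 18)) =-46875 / 615962624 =-0.00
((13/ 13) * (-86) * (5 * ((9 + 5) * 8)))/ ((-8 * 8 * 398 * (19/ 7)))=10535/ 15124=0.70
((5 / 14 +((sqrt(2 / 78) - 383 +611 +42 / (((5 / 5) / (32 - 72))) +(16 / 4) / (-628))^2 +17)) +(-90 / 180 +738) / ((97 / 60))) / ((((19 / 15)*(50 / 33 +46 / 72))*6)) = 454236687969549045 / 3526265949661 - 150456900*sqrt(39) / 33078487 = 128786.80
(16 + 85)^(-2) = 1 / 10201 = 0.00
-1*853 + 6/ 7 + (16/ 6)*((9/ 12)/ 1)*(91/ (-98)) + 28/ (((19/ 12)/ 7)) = -13874/ 19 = -730.21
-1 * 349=-349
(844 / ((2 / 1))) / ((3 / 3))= 422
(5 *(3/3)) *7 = 35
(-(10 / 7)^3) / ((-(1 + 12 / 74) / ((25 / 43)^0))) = 37000 / 14749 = 2.51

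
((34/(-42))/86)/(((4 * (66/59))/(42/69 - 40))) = 151453/1827672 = 0.08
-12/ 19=-0.63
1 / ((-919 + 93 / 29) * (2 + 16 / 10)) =-145 / 478044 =-0.00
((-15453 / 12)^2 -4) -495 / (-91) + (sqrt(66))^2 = 2414583083 / 1456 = 1658367.50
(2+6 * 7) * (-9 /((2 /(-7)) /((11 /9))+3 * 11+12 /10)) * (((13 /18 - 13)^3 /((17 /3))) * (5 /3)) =13444706275 /2118474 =6346.41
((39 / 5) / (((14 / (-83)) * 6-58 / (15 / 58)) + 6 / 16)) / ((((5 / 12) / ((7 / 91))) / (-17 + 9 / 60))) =6041736 / 56001025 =0.11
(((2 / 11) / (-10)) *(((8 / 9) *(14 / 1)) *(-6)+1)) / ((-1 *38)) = -221 / 6270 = -0.04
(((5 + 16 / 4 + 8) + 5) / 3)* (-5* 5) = -550 / 3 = -183.33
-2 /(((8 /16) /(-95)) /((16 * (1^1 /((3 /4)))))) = 8106.67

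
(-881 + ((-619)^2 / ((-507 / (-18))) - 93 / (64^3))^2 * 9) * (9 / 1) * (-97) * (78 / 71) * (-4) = 8560964501501518524008003355 / 1339918127202304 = 6389169851277.76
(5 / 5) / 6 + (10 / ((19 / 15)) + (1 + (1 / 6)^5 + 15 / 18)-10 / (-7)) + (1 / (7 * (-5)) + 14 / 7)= 9821183 / 738720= 13.29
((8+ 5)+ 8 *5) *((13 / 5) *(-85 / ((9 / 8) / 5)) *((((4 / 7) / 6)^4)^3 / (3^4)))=-1919057920 / 5362398255800861289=-0.00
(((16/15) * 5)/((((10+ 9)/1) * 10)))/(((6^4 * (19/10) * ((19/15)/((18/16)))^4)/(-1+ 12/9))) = 455625/192699928576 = 0.00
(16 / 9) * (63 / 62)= 56 / 31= 1.81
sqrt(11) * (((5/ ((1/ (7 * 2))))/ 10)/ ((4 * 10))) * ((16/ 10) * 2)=14 * sqrt(11)/ 25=1.86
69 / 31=2.23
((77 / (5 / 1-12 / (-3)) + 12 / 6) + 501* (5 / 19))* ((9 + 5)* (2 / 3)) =681800 / 513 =1329.04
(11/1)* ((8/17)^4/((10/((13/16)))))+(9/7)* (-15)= -56248547/2923235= -19.24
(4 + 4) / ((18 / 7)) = 28 / 9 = 3.11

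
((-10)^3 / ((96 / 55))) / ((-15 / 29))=39875 / 36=1107.64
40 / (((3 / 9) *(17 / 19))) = 2280 / 17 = 134.12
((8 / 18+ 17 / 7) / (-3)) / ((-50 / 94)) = 8507 / 4725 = 1.80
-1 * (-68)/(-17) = -4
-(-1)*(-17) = -17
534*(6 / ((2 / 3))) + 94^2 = 13642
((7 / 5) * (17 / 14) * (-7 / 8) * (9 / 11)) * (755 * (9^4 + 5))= -530930043 / 88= -6033295.94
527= 527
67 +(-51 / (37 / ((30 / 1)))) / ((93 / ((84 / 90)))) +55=139458 / 1147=121.59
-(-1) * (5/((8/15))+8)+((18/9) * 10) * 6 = 1099/8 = 137.38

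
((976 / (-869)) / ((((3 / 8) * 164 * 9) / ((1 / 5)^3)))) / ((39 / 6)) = -3904 / 1563222375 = -0.00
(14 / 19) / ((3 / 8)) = 1.96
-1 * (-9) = 9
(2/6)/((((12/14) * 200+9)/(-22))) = -154/3789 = -0.04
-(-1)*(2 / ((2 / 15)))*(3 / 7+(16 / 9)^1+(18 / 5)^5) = 119477159 / 13125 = 9103.02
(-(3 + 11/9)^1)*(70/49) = -380/63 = -6.03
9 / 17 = 0.53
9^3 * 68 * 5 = 247860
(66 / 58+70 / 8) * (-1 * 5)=-5735 / 116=-49.44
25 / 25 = 1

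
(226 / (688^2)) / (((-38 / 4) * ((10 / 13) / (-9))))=13221 / 22483840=0.00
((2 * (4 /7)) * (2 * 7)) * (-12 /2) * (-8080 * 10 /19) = 7756800 /19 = 408252.63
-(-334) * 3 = 1002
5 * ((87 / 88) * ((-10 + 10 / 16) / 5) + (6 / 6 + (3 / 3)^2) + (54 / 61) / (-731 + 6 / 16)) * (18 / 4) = 327780063 / 100403072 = 3.26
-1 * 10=-10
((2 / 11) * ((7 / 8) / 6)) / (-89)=-7 / 23496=-0.00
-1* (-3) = 3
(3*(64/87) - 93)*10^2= -263300/29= -9079.31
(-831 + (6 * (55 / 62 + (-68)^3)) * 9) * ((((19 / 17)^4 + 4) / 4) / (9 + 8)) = -211466352345 / 152303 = -1388458.22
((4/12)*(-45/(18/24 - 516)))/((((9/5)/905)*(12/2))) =45250/18549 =2.44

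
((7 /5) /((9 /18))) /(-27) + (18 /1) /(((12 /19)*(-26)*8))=-13519 /56160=-0.24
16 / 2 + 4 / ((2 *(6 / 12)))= 12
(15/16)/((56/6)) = 45/448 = 0.10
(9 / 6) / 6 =1 / 4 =0.25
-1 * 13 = -13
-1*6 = -6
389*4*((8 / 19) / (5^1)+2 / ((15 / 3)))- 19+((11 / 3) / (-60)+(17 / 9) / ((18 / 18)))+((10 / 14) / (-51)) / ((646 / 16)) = 5093925761 / 6918660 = 736.26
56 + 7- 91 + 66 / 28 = -359 / 14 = -25.64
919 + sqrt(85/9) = sqrt(85)/3 + 919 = 922.07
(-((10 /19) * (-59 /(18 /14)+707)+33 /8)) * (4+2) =-481643 /228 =-2112.47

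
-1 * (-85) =85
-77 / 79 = -0.97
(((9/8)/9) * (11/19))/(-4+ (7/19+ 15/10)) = -11/324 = -0.03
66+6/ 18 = 199/ 3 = 66.33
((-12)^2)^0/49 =1/49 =0.02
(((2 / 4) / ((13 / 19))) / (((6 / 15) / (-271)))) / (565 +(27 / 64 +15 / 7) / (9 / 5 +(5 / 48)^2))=-751893023 / 860205580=-0.87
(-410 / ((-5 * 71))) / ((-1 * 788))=-41 / 27974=-0.00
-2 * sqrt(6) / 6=-sqrt(6) / 3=-0.82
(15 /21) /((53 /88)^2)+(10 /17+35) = 12554355 /334271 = 37.56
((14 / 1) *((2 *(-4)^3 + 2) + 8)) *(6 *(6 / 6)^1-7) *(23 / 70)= 2714 / 5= 542.80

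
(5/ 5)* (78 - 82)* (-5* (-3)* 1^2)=-60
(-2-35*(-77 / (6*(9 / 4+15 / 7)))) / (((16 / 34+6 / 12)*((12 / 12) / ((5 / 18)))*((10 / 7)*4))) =5.02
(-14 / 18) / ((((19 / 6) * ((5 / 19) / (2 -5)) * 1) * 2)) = 7 / 5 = 1.40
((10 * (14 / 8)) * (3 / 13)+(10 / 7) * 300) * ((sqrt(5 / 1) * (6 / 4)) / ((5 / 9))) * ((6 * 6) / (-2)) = -3826521 * sqrt(5) / 182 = -47012.97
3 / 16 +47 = 47.19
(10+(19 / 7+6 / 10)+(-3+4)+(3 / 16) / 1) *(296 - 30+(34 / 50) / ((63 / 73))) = 1137457037 / 294000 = 3868.90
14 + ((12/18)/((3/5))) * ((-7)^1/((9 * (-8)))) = 4571/324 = 14.11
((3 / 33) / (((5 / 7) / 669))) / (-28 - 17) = -1561 / 825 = -1.89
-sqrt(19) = -4.36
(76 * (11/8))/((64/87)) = 18183/128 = 142.05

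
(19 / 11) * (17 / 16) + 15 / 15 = 499 / 176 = 2.84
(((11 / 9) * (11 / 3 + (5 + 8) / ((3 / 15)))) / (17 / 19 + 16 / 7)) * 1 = 26.39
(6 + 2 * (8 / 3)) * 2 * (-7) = -476 / 3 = -158.67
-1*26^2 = -676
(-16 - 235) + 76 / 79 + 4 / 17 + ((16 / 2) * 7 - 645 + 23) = -1095623 / 1343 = -815.80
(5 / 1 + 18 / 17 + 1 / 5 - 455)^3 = -55493810110207 / 614125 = -90362401.97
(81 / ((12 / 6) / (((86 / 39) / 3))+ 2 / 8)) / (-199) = -13932 / 101689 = -0.14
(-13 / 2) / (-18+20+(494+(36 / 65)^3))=-3570125 / 272521312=-0.01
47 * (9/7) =423/7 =60.43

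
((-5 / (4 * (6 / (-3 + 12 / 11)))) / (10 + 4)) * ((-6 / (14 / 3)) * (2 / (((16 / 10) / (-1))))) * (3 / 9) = 75 / 4928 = 0.02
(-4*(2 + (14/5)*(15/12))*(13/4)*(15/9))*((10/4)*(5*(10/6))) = -89375/36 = -2482.64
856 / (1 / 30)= 25680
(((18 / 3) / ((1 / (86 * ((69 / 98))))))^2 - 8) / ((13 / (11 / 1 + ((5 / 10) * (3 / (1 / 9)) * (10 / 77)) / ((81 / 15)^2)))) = 7286614556024 / 64891827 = 112288.63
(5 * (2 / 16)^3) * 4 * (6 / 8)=15 / 512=0.03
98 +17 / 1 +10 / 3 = 355 / 3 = 118.33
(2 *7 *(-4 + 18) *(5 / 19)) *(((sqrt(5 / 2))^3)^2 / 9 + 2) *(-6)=-65905 / 57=-1156.23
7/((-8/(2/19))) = -7/76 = -0.09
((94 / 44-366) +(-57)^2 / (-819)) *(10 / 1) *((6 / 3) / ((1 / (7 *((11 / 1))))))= -7363970 / 13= -566459.23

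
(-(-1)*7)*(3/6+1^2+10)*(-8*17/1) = -10948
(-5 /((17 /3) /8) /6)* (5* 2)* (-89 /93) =11.26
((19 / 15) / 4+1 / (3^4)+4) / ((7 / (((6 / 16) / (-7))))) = -7013 / 211680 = -0.03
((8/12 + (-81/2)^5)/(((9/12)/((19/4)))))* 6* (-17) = 3378694063897/48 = 70389459664.52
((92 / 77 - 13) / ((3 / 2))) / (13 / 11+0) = -606 / 91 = -6.66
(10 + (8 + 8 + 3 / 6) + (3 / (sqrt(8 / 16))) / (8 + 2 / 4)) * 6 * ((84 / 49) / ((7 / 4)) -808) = -6287496 / 49 -1423584 * sqrt(2) / 833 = -130733.11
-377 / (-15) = 377 / 15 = 25.13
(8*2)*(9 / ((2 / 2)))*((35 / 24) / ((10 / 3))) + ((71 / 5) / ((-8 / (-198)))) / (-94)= 111411 / 1880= 59.26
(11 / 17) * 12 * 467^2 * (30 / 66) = 13085340 / 17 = 769725.88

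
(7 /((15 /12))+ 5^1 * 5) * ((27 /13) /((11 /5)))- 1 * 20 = 1271 /143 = 8.89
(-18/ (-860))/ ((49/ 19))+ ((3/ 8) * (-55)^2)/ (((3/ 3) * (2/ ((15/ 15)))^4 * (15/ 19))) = 89.81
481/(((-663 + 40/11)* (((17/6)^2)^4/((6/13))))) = -4101622272/50595168719573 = -0.00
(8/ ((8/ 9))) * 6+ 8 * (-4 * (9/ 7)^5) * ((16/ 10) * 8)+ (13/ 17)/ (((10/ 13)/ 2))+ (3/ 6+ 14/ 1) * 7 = -3661726157/ 2857190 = -1281.58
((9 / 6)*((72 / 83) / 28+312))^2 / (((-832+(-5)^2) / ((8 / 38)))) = -98598192300 / 1725274271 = -57.15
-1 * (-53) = 53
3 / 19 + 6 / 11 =147 / 209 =0.70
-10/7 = -1.43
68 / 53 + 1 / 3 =257 / 159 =1.62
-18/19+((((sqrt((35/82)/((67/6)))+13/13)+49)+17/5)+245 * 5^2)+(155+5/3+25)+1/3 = sqrt(288435)/2747+604148/95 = 6359.65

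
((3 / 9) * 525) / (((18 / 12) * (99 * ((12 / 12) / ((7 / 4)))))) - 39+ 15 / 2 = -8743 / 297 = -29.44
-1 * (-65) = 65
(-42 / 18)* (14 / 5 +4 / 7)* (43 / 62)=-5.46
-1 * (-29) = 29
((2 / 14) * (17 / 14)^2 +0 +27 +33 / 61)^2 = 770.15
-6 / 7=-0.86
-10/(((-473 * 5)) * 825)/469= 2/183015525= 0.00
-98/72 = -1.36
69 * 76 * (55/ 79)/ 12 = 24035/ 79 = 304.24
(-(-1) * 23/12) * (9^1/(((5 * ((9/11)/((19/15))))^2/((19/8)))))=19088597/4860000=3.93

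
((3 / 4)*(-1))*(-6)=9 / 2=4.50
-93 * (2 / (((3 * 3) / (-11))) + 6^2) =-9362 / 3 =-3120.67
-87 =-87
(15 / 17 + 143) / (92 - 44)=1223 / 408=3.00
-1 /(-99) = 1 /99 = 0.01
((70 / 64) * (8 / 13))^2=1225 / 2704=0.45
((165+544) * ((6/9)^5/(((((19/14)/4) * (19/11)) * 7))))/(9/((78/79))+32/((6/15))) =51910144/203254191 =0.26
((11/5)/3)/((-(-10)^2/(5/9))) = -11/2700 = -0.00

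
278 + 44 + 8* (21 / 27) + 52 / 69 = 68098 / 207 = 328.98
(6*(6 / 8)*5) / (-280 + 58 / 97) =-1455 / 18068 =-0.08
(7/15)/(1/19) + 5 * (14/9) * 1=749/45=16.64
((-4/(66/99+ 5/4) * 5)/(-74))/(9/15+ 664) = 600/2827873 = 0.00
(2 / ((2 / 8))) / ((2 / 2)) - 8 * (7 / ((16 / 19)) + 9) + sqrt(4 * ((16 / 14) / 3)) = -129.27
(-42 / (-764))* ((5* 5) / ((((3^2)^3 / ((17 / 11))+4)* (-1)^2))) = 8925 / 3089234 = 0.00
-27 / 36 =-0.75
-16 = -16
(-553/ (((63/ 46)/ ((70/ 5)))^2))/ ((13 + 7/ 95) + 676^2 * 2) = -222328120/ 3516480621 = -0.06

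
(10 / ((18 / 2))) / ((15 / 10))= 20 / 27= 0.74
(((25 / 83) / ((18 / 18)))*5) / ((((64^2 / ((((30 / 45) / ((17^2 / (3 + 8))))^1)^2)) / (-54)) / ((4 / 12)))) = -15125 / 3549308416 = -0.00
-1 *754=-754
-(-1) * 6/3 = 2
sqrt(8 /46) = 2* sqrt(23) /23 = 0.42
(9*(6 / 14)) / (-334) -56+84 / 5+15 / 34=-3852418 / 99365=-38.77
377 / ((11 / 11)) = 377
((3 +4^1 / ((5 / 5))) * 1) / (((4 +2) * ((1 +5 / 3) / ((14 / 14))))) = 7 / 16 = 0.44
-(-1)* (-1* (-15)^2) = -225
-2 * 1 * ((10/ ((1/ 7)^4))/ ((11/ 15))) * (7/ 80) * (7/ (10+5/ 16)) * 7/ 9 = -3294172/ 1089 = -3024.95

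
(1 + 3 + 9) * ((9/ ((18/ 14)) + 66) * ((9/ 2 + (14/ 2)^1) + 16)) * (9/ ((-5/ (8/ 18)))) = -20878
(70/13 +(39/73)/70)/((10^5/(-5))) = -358207/1328600000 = -0.00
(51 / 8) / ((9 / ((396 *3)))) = 1683 / 2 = 841.50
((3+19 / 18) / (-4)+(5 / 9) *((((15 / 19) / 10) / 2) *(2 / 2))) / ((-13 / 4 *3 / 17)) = 23069 / 13338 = 1.73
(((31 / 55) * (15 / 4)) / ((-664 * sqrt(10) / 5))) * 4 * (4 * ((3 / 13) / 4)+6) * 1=-7533 * sqrt(10) / 189904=-0.13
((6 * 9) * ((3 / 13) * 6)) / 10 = 486 / 65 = 7.48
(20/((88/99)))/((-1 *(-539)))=45/1078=0.04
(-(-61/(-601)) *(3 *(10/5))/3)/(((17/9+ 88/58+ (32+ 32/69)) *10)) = -366183/647057635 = -0.00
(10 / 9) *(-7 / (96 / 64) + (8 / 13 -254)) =-100640 / 351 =-286.72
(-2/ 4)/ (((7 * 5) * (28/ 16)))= -2/ 245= -0.01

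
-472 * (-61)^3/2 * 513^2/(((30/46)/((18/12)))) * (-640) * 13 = -269766116853951744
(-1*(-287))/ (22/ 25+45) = 7175/ 1147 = 6.26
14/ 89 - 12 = -1054/ 89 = -11.84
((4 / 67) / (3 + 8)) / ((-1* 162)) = -2 / 59697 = -0.00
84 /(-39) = -2.15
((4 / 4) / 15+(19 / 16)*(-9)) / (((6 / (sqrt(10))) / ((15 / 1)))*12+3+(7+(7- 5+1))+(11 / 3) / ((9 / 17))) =-154278225 / 287764384+1858221*sqrt(10) / 143882192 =-0.50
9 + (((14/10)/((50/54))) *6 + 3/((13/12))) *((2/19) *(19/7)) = 140859/11375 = 12.38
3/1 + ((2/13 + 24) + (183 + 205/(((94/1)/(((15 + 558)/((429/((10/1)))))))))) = 1608219/6721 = 239.28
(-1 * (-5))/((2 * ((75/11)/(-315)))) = -115.50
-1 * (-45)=45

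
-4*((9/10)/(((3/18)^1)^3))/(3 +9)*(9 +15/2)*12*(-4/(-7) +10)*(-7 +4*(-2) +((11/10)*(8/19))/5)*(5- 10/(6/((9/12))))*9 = 226903025844/3325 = 68241511.53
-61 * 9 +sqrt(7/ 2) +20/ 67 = -546.83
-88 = -88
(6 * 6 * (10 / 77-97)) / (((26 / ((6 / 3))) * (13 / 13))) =-268.26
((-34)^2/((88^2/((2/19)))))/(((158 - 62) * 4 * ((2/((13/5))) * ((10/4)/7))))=0.00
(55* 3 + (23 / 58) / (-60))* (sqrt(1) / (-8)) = -574177 / 27840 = -20.62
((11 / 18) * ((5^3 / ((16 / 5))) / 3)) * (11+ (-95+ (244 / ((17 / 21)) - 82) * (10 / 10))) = 7913125 / 7344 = 1077.50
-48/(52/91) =-84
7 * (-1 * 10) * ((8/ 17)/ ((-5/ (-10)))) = -1120/ 17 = -65.88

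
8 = 8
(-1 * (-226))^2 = 51076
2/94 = 1/47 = 0.02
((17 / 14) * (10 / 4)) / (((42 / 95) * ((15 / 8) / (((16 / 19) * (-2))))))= -2720 / 441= -6.17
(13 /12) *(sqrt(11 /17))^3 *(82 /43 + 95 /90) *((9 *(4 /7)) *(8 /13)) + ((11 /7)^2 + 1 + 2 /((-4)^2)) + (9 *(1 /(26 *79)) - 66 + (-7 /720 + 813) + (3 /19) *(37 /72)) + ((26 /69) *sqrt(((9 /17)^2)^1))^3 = 755.96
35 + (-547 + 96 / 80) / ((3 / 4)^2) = -42089 / 45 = -935.31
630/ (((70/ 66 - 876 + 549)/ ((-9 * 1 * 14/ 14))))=17.40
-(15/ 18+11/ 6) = -8/ 3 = -2.67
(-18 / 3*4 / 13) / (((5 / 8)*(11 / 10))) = -384 / 143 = -2.69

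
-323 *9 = -2907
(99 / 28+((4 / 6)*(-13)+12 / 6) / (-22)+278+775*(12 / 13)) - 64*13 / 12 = 11145815 / 12012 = 927.89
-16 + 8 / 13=-200 / 13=-15.38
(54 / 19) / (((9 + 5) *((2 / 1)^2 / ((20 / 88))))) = 135 / 11704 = 0.01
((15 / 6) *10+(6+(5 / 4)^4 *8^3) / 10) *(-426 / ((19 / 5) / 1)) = -320778 / 19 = -16883.05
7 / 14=1 / 2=0.50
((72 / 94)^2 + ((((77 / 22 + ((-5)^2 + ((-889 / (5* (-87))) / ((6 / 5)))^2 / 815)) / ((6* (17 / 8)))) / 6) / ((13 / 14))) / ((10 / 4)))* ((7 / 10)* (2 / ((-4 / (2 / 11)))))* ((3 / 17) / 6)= -3189629643773671 / 2280766016182475250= -0.00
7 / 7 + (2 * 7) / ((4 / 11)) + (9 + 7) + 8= 127 / 2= 63.50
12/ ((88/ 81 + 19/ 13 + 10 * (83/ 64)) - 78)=-404352/ 2105437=-0.19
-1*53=-53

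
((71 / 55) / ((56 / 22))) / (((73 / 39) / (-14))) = -2769 / 730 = -3.79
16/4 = 4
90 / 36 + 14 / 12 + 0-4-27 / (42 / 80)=-1087 / 21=-51.76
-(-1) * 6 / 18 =1 / 3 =0.33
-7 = -7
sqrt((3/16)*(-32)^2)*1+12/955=12/955+8*sqrt(3)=13.87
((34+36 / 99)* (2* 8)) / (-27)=-224 / 11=-20.36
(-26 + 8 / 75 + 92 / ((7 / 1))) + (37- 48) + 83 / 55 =-128444 / 5775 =-22.24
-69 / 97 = -0.71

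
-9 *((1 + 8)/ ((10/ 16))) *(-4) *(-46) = -119232/ 5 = -23846.40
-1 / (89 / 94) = -94 / 89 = -1.06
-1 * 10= -10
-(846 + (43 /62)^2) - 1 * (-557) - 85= -1439505 /3844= -374.48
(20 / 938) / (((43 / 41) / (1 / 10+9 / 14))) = 2132 / 141169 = 0.02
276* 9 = 2484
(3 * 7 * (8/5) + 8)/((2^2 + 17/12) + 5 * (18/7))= 17472/7675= 2.28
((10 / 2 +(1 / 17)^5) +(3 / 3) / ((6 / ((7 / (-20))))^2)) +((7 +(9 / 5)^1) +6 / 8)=297558026033 / 20445940800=14.55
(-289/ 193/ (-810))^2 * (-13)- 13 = -317708981473/ 24439068900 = -13.00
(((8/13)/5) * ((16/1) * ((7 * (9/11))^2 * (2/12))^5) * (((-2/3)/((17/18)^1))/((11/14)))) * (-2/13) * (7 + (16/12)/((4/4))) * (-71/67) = -644622689797860150720/54919928787582001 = -11737.50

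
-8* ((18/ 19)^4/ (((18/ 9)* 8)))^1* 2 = -104976/ 130321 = -0.81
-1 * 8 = -8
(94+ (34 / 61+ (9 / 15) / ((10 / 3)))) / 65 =288949 / 198250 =1.46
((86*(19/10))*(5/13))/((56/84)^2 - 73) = -7353/8489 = -0.87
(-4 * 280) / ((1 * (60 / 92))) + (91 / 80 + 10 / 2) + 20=-405887 / 240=-1691.20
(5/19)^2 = 25/361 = 0.07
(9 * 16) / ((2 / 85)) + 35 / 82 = 501875 / 82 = 6120.43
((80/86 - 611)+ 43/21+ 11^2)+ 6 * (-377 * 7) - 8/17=-250551235/15351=-16321.49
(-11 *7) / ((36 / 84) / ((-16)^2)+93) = -137984 / 166659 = -0.83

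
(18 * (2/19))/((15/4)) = 48/95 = 0.51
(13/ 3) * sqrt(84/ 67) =26 * sqrt(1407)/ 201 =4.85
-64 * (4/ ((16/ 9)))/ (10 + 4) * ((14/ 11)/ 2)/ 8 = -9/ 11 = -0.82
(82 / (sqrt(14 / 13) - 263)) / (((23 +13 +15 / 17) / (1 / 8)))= -2383043 / 2255150964 - 697 * sqrt(182) / 2255150964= -0.00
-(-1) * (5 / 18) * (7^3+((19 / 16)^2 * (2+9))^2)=191238445 / 1179648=162.11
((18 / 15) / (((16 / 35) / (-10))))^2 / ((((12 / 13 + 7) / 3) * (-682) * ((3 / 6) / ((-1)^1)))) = 429975 / 561968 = 0.77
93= 93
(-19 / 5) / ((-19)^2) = -1 / 95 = -0.01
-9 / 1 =-9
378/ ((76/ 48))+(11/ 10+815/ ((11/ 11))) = 200419/ 190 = 1054.84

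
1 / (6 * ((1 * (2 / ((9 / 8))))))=3 / 32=0.09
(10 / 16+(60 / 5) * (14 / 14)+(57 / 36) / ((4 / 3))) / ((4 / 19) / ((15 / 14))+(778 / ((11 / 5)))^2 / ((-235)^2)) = 16835197665 / 2999585984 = 5.61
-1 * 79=-79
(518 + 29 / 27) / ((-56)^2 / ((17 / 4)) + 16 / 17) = 47651 / 67824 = 0.70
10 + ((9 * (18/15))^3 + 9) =159839/125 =1278.71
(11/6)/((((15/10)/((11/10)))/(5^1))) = 6.72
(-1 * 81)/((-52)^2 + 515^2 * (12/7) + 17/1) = -189/1067249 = -0.00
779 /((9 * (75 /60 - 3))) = -3116 /63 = -49.46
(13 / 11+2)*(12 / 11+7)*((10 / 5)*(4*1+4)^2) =398720 / 121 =3295.21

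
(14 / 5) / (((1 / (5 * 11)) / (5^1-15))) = -1540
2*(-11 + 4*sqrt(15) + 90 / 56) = 12.20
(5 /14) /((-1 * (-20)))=1 /56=0.02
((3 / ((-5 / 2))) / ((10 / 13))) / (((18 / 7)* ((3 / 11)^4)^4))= -4181425417585066651 / 6457008150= -647579392.88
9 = 9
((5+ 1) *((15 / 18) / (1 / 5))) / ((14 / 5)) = 125 / 14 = 8.93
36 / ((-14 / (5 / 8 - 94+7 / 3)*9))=2185 / 84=26.01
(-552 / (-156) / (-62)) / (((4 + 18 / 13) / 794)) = -9131 / 1085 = -8.42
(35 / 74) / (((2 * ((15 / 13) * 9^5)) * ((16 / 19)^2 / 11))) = 361361 / 6711745536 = 0.00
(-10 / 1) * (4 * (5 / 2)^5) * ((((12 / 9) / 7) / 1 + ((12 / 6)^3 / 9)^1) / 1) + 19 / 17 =-4514428 / 1071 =-4215.15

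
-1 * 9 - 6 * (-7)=33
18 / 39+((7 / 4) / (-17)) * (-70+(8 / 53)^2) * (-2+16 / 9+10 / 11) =6518684 / 1205061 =5.41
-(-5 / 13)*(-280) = -1400 / 13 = -107.69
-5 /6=-0.83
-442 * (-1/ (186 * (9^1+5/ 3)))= 221/ 992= 0.22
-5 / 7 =-0.71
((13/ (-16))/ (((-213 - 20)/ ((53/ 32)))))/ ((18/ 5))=3445/ 2147328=0.00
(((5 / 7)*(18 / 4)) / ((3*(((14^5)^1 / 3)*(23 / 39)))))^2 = 3080025 / 29991079646531584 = 0.00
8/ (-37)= -8/ 37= -0.22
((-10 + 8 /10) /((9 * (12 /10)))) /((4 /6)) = -23 /18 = -1.28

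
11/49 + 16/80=104/245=0.42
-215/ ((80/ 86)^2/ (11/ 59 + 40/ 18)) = -598.45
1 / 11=0.09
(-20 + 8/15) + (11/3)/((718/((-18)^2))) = -95918/5385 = -17.81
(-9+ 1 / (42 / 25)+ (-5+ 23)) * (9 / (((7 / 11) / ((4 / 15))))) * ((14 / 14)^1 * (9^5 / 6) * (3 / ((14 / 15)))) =785292651 / 686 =1144741.47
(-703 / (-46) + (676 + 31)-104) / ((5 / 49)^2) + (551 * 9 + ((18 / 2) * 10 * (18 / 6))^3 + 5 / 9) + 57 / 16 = 1635079998727 / 82800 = 19747342.98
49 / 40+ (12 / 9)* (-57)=-2991 / 40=-74.78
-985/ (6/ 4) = -1970/ 3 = -656.67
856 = 856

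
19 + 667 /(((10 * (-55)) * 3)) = 30683 /1650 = 18.60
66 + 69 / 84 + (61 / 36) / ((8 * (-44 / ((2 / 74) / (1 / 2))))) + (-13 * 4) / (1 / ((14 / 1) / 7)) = -61011355 / 1641024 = -37.18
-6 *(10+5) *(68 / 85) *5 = -360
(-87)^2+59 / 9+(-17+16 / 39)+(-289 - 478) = 794660 / 117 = 6791.97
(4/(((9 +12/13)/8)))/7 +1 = 1319/903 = 1.46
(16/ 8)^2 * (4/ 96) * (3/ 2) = 1/ 4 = 0.25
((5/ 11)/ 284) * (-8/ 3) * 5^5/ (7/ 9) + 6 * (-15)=-585780/ 5467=-107.15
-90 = -90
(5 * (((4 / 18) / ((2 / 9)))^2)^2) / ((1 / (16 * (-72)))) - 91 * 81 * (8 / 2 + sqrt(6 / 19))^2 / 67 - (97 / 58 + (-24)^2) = -600466285 / 73834 - 58968 * sqrt(114) / 1273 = -8627.24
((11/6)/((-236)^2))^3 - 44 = -1642020010901764813/37318636611403776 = -44.00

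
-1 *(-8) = 8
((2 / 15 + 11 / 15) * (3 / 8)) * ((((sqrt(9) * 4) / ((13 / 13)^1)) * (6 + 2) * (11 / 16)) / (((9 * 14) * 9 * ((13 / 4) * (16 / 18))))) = 11 / 1680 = 0.01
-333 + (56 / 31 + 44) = -8903 / 31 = -287.19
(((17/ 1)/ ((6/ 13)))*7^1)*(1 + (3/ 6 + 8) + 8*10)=276913/ 12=23076.08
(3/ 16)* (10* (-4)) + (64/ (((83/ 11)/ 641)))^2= 407278292057/ 13778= 29560044.42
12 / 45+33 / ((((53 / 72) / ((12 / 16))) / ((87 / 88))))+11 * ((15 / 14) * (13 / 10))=543463 / 11130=48.83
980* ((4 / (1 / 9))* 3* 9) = 952560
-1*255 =-255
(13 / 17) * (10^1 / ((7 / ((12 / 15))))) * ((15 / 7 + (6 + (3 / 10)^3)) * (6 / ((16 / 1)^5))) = 2230371 / 54591488000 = 0.00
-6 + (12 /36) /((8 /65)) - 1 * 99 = -2455 /24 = -102.29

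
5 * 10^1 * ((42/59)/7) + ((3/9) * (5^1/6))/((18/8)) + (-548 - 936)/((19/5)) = -34987270/90801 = -385.32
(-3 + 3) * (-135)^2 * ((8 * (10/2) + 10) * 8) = 0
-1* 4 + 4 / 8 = -7 / 2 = -3.50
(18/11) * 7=126/11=11.45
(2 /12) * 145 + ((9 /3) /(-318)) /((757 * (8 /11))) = 46540327 /1925808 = 24.17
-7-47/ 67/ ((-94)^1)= -937/ 134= -6.99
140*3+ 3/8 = 3363/8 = 420.38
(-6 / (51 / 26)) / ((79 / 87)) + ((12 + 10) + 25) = 43.63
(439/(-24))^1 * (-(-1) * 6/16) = -439/64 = -6.86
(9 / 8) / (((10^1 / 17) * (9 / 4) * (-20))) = -17 / 400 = -0.04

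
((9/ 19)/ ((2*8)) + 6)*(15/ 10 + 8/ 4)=12831/ 608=21.10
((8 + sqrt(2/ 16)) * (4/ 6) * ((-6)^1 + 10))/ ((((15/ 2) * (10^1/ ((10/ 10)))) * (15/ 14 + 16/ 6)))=28 * sqrt(2)/ 11775 + 896/ 11775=0.08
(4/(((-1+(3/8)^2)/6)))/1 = -1536/55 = -27.93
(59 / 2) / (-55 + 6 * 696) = 59 / 8242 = 0.01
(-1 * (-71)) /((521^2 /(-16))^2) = 18176 /73680216481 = 0.00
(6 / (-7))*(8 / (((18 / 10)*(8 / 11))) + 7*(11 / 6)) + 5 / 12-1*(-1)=-415 / 28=-14.82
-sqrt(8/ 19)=-2* sqrt(38)/ 19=-0.65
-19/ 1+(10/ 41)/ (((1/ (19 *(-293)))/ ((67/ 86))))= -1898442/ 1763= -1076.82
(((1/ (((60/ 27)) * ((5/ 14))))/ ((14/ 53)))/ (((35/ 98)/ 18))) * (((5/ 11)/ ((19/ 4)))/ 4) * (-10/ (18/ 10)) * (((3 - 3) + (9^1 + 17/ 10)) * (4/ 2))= -714546/ 1045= -683.78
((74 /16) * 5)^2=534.77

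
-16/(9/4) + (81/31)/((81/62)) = -46/9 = -5.11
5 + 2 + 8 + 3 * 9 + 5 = 47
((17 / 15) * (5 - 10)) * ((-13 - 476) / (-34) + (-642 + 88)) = 18347 / 6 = 3057.83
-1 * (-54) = 54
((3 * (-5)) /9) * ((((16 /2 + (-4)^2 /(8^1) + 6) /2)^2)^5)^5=-7136238463529799405291429847247475681913733120 /3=-2378746154509933135097143000000000000000000000.00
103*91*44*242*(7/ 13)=53740456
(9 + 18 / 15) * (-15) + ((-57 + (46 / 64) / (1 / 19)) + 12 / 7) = -43597 / 224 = -194.63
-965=-965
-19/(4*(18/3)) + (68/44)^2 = 4637/2904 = 1.60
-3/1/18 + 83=497/6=82.83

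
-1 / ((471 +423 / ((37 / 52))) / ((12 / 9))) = -148 / 118269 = -0.00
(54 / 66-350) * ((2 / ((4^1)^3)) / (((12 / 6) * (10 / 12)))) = -11523 / 1760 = -6.55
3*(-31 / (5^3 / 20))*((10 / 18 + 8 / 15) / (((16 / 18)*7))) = -651 / 250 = -2.60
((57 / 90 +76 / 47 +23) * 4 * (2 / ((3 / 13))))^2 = 3427519038736 / 4473225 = 766229.97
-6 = -6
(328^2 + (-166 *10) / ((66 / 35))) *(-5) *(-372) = 2183157640 / 11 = 198468876.36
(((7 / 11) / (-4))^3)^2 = 117649 / 7256313856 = 0.00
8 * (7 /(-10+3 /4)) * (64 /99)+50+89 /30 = 1796809 /36630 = 49.05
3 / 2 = 1.50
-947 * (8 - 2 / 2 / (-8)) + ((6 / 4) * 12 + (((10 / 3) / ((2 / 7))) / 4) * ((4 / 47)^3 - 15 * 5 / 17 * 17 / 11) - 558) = -226243245595 / 27409272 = -8254.26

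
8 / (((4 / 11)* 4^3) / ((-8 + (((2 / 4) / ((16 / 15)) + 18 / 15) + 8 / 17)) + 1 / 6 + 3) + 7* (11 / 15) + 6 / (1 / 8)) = 29017560 / 161390561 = 0.18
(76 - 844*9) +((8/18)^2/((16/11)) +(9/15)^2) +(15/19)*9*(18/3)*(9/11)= -3167679914/423225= -7484.62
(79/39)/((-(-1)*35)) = 79/1365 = 0.06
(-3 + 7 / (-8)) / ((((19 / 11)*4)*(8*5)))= -341 / 24320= -0.01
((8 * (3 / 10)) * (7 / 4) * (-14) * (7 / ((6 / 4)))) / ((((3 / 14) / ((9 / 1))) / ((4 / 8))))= -28812 / 5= -5762.40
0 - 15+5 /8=-115 /8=-14.38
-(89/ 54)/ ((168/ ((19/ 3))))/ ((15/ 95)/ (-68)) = 546193/ 20412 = 26.76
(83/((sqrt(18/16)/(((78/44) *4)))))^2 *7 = 260789984/121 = 2155289.12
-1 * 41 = -41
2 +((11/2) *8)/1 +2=48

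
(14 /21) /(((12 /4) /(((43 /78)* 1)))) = 43 /351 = 0.12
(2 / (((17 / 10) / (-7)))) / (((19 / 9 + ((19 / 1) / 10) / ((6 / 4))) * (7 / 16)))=-1800 / 323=-5.57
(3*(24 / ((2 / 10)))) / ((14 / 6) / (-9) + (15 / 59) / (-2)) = -1146960 / 1231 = -931.73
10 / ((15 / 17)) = 34 / 3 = 11.33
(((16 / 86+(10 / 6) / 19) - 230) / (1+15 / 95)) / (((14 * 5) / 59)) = -4745783 / 28380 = -167.22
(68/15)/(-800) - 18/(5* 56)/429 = -17467/3003000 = -0.01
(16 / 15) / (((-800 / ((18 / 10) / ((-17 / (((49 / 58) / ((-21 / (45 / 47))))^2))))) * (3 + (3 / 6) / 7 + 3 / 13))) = 120393 / 1898082587300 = 0.00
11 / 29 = 0.38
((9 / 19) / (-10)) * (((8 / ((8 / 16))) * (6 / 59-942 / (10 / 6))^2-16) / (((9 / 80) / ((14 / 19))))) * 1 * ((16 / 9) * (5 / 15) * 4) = -3187195185348608 / 848232675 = -3757453.91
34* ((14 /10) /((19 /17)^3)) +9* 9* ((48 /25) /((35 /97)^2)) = 258079180678 /210056875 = 1228.62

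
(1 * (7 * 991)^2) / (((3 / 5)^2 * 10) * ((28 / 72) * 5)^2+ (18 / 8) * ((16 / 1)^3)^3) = 0.00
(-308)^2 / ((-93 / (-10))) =10200.43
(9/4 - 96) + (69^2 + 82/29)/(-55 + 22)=-911479/3828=-238.11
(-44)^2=1936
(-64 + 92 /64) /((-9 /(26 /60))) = 13013 /4320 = 3.01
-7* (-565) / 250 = 791 / 50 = 15.82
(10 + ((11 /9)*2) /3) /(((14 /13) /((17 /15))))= 11.38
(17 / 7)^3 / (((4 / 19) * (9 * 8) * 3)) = 93347 / 296352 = 0.31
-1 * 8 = -8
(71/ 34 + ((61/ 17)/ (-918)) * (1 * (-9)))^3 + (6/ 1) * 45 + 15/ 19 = 3471624057734/ 12382572897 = 280.36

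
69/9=23/3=7.67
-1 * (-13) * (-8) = -104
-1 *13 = -13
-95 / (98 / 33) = -3135 / 98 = -31.99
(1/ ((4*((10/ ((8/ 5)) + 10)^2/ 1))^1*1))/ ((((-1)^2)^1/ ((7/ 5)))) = 28/ 21125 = 0.00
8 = 8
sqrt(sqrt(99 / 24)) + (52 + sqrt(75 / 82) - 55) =-3 + 5 *sqrt(246) / 82 + 66^(1 / 4) / 2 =-0.62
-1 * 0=0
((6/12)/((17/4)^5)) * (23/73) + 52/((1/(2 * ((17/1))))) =183252435624/103649561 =1768.00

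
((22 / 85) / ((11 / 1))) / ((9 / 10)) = 4 / 153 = 0.03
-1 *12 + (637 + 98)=723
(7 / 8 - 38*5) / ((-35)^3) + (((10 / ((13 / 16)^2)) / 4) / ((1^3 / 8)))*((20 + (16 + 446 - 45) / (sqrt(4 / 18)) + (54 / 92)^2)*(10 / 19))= 189004899610547 / 582626317000 + 32025600*sqrt(2) / 3211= 14429.37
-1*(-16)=16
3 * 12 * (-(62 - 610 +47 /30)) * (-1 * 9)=-885222 /5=-177044.40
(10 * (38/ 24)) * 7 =665/ 6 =110.83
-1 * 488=-488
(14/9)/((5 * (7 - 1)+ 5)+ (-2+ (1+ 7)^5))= 14/295209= 0.00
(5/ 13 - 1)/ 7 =-8/ 91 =-0.09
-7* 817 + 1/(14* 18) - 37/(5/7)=-7271203/1260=-5770.80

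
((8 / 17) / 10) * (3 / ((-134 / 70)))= -84 / 1139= -0.07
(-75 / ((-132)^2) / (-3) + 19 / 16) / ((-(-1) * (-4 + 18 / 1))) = 5179 / 60984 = 0.08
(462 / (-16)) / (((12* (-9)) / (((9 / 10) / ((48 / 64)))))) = 77 / 240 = 0.32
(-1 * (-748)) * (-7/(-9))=5236/9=581.78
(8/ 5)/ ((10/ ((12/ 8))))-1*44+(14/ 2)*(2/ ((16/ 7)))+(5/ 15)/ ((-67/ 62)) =-1525327/ 40200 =-37.94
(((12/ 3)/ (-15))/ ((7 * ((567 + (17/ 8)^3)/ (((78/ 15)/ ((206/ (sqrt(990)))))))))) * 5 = -2048 * sqrt(110)/ 81865945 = -0.00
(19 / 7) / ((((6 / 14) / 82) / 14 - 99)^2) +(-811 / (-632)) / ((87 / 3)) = 516508488548827 / 11600108360926488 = 0.04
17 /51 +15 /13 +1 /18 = 361 /234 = 1.54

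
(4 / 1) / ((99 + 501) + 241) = 0.00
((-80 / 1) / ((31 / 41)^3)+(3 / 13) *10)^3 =-354656013076509940531000 / 58087849886994187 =-6105511.11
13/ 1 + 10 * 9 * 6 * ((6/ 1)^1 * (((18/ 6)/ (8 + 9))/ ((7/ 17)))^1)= 1401.57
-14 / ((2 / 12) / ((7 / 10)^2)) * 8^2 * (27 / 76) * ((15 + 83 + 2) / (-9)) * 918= 181367424 / 19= 9545653.89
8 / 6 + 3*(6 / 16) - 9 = -157 / 24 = -6.54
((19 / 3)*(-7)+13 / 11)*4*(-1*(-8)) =-45568 / 33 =-1380.85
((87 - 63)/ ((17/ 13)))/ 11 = 312/ 187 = 1.67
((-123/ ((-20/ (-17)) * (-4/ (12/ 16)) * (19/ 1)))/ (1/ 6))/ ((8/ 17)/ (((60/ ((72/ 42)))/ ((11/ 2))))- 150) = -2239461/ 54237248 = -0.04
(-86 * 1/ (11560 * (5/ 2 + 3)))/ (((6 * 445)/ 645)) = -1849/ 5658620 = -0.00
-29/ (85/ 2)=-58/ 85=-0.68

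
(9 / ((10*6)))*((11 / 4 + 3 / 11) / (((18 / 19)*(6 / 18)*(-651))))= -361 / 163680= -0.00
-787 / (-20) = 787 / 20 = 39.35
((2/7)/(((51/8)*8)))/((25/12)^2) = 96/74375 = 0.00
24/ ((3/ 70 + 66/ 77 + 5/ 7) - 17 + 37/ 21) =-5040/ 2861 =-1.76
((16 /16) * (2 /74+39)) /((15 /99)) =47652 /185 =257.58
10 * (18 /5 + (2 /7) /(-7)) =35.59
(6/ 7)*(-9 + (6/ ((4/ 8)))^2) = 810/ 7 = 115.71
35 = 35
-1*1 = -1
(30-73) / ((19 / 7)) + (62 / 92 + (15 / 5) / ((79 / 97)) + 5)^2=17995467719 / 250913164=71.72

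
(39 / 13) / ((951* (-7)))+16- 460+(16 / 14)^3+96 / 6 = -426.51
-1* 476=-476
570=570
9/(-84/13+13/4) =-468/167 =-2.80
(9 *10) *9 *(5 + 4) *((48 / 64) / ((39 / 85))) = 309825 / 26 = 11916.35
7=7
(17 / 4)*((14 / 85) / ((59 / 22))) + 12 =3617 / 295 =12.26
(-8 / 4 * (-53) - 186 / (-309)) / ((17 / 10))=109800 / 1751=62.71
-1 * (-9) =9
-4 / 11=-0.36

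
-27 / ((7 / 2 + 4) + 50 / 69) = -3726 / 1135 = -3.28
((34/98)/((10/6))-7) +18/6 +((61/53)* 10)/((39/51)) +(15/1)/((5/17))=62.26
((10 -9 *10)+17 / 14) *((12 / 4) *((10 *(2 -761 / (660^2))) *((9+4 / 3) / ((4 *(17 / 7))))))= -29762920727 / 5924160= -5023.99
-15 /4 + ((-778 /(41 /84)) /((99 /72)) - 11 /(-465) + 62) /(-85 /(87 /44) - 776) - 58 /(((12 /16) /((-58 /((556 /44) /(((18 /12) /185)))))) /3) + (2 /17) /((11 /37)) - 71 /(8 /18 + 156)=6.17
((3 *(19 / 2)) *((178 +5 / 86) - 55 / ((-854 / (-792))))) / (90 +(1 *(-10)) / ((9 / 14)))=2393437923 / 49207480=48.64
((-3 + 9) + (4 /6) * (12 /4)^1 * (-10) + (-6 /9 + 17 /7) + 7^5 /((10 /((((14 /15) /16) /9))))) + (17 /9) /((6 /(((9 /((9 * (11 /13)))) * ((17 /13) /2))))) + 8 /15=-157469 /277200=-0.57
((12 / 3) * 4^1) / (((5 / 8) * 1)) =128 / 5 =25.60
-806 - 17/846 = -681893/846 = -806.02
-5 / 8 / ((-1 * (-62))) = -5 / 496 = -0.01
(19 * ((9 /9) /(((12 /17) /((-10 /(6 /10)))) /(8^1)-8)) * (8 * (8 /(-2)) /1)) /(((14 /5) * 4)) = 646000 /95263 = 6.78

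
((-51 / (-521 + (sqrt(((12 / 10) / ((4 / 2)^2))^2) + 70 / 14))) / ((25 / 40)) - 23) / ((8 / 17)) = -667505 / 13752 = -48.54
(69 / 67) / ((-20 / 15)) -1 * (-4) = 865 / 268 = 3.23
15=15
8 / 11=0.73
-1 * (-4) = 4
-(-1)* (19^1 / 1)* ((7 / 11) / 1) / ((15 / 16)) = 2128 / 165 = 12.90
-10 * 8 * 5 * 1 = -400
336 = 336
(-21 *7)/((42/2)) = -7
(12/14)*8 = 48/7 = 6.86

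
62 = 62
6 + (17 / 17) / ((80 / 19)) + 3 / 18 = 1537 / 240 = 6.40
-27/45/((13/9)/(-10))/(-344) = -0.01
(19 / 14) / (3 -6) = -19 / 42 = -0.45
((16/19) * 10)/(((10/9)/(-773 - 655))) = -205632/19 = -10822.74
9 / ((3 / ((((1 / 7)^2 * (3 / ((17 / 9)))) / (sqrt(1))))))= 81 / 833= 0.10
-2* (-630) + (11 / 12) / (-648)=9797749 / 7776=1260.00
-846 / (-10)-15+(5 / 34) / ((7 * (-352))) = 29154023 / 418880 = 69.60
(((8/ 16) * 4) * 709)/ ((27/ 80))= 113440/ 27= 4201.48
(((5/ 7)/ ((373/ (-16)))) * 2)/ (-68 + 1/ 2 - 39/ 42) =160/ 178667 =0.00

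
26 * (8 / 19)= 208 / 19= 10.95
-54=-54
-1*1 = -1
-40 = -40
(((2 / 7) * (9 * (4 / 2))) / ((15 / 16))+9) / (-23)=-507 / 805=-0.63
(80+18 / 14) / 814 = 569 / 5698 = 0.10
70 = 70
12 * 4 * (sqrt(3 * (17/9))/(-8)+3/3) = 48 - 2 * sqrt(51) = 33.72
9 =9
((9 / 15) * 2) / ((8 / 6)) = 9 / 10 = 0.90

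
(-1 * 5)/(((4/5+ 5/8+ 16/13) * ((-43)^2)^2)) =-2600/4721364181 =-0.00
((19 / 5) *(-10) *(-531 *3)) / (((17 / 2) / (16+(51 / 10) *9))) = 37470546 / 85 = 440829.95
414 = 414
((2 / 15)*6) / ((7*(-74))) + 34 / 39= 43952 / 50505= 0.87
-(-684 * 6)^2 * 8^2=-1077940224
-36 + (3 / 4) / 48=-2303 / 64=-35.98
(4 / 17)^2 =16 / 289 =0.06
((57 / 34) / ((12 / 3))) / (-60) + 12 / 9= 10823 / 8160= 1.33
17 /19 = 0.89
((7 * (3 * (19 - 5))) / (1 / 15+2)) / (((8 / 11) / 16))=97020 / 31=3129.68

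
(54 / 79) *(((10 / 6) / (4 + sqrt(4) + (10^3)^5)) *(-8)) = -360 / 39500000000000237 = -0.00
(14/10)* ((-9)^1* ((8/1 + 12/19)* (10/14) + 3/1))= -10971/95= -115.48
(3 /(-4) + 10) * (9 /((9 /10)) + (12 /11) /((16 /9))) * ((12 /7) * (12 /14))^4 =29022084864 /63412811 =457.67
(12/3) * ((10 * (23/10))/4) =23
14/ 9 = 1.56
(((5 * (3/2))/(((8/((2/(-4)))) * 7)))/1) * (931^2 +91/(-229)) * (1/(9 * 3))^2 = -2625505/32976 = -79.62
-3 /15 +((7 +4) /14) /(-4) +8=2129 /280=7.60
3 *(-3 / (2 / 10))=-45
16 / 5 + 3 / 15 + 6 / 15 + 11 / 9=226 / 45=5.02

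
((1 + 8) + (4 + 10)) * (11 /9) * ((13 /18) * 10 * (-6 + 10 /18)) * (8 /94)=-3223220 /34263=-94.07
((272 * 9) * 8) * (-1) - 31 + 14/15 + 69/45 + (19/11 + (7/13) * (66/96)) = -673030159/34320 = -19610.44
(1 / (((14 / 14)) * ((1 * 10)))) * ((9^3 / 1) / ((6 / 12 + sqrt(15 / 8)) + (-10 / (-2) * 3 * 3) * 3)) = 395118 / 734335 - 729 * sqrt(30) / 734335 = 0.53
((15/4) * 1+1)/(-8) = -0.59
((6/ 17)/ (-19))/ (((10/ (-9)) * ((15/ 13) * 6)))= 39/ 16150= 0.00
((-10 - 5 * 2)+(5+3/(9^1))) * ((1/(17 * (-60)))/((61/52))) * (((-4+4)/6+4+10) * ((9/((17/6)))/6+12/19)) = 200200/1004853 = 0.20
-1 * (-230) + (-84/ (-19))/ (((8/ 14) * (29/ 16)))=129082/ 551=234.27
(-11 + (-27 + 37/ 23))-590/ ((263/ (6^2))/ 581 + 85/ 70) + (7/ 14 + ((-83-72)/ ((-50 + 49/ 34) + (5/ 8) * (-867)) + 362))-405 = -53035412180211/ 94785421394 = -559.53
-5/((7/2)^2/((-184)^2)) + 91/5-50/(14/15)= -3394266/245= -13854.15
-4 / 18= -0.22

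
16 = 16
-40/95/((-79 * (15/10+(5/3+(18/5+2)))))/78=40/5131919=0.00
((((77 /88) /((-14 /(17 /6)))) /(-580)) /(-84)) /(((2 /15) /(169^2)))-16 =-10463393 /623616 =-16.78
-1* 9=-9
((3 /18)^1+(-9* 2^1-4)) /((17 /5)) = -655 /102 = -6.42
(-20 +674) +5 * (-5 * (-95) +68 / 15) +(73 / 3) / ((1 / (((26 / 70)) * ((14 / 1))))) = 15891 / 5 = 3178.20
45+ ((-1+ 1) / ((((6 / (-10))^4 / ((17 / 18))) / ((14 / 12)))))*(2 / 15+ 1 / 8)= 45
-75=-75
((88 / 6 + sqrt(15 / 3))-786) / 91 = -178 / 21 + sqrt(5) / 91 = -8.45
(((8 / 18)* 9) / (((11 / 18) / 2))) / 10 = 72 / 55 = 1.31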